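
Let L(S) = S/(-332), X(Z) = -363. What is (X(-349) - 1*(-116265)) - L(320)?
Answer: 9619946/83 ≈ 1.1590e+5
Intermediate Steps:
L(S) = -S/332 (L(S) = S*(-1/332) = -S/332)
(X(-349) - 1*(-116265)) - L(320) = (-363 - 1*(-116265)) - (-1)*320/332 = (-363 + 116265) - 1*(-80/83) = 115902 + 80/83 = 9619946/83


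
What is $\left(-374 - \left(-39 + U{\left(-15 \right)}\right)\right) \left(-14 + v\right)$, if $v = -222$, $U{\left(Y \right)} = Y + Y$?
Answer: $71980$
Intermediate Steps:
$U{\left(Y \right)} = 2 Y$
$\left(-374 - \left(-39 + U{\left(-15 \right)}\right)\right) \left(-14 + v\right) = \left(-374 + \left(39 - 2 \left(-15\right)\right)\right) \left(-14 - 222\right) = \left(-374 + \left(39 - -30\right)\right) \left(-236\right) = \left(-374 + \left(39 + 30\right)\right) \left(-236\right) = \left(-374 + 69\right) \left(-236\right) = \left(-305\right) \left(-236\right) = 71980$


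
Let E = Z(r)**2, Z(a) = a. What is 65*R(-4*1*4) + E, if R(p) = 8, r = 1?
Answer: 521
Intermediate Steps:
E = 1 (E = 1**2 = 1)
65*R(-4*1*4) + E = 65*8 + 1 = 520 + 1 = 521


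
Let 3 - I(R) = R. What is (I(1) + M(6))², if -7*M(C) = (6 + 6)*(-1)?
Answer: 676/49 ≈ 13.796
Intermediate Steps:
I(R) = 3 - R
M(C) = 12/7 (M(C) = -(6 + 6)*(-1)/7 = -12*(-1)/7 = -⅐*(-12) = 12/7)
(I(1) + M(6))² = ((3 - 1*1) + 12/7)² = ((3 - 1) + 12/7)² = (2 + 12/7)² = (26/7)² = 676/49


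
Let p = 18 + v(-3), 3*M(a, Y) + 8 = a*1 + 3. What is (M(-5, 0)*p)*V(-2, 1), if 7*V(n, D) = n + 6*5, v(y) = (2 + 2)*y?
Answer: -80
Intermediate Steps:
M(a, Y) = -5/3 + a/3 (M(a, Y) = -8/3 + (a*1 + 3)/3 = -8/3 + (a + 3)/3 = -8/3 + (3 + a)/3 = -8/3 + (1 + a/3) = -5/3 + a/3)
v(y) = 4*y
V(n, D) = 30/7 + n/7 (V(n, D) = (n + 6*5)/7 = (n + 30)/7 = (30 + n)/7 = 30/7 + n/7)
p = 6 (p = 18 + 4*(-3) = 18 - 12 = 6)
(M(-5, 0)*p)*V(-2, 1) = ((-5/3 + (1/3)*(-5))*6)*(30/7 + (1/7)*(-2)) = ((-5/3 - 5/3)*6)*(30/7 - 2/7) = -10/3*6*4 = -20*4 = -80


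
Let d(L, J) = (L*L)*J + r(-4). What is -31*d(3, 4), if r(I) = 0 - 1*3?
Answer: -1023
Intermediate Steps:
r(I) = -3 (r(I) = 0 - 3 = -3)
d(L, J) = -3 + J*L² (d(L, J) = (L*L)*J - 3 = L²*J - 3 = J*L² - 3 = -3 + J*L²)
-31*d(3, 4) = -31*(-3 + 4*3²) = -31*(-3 + 4*9) = -31*(-3 + 36) = -31*33 = -1023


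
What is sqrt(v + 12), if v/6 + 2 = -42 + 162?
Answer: 12*sqrt(5) ≈ 26.833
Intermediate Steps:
v = 708 (v = -12 + 6*(-42 + 162) = -12 + 6*120 = -12 + 720 = 708)
sqrt(v + 12) = sqrt(708 + 12) = sqrt(720) = 12*sqrt(5)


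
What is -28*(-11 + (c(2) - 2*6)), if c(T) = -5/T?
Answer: 714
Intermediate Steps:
-28*(-11 + (c(2) - 2*6)) = -28*(-11 + (-5/2 - 2*6)) = -28*(-11 + (-5*½ - 12)) = -28*(-11 + (-5/2 - 12)) = -28*(-11 - 29/2) = -28*(-51/2) = 714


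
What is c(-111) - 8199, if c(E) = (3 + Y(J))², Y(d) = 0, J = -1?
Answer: -8190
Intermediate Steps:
c(E) = 9 (c(E) = (3 + 0)² = 3² = 9)
c(-111) - 8199 = 9 - 8199 = -8190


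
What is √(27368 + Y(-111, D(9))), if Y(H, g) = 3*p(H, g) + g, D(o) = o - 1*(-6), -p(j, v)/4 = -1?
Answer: √27395 ≈ 165.51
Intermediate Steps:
p(j, v) = 4 (p(j, v) = -4*(-1) = 4)
D(o) = 6 + o (D(o) = o + 6 = 6 + o)
Y(H, g) = 12 + g (Y(H, g) = 3*4 + g = 12 + g)
√(27368 + Y(-111, D(9))) = √(27368 + (12 + (6 + 9))) = √(27368 + (12 + 15)) = √(27368 + 27) = √27395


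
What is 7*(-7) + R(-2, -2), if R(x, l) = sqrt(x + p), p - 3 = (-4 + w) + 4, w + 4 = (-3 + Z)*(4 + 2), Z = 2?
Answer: -49 + 3*I ≈ -49.0 + 3.0*I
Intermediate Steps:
w = -10 (w = -4 + (-3 + 2)*(4 + 2) = -4 - 1*6 = -4 - 6 = -10)
p = -7 (p = 3 + ((-4 - 10) + 4) = 3 + (-14 + 4) = 3 - 10 = -7)
R(x, l) = sqrt(-7 + x) (R(x, l) = sqrt(x - 7) = sqrt(-7 + x))
7*(-7) + R(-2, -2) = 7*(-7) + sqrt(-7 - 2) = -49 + sqrt(-9) = -49 + 3*I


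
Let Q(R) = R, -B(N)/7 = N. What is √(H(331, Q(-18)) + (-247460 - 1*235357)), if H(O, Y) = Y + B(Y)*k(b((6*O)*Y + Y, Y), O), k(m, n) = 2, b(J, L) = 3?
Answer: I*√482583 ≈ 694.68*I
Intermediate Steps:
B(N) = -7*N
H(O, Y) = -13*Y (H(O, Y) = Y - 7*Y*2 = Y - 14*Y = -13*Y)
√(H(331, Q(-18)) + (-247460 - 1*235357)) = √(-13*(-18) + (-247460 - 1*235357)) = √(234 + (-247460 - 235357)) = √(234 - 482817) = √(-482583) = I*√482583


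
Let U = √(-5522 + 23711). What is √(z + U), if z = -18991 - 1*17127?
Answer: √(-36118 + 3*√2021) ≈ 189.69*I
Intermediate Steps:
U = 3*√2021 (U = √18189 = 3*√2021 ≈ 134.87)
z = -36118 (z = -18991 - 17127 = -36118)
√(z + U) = √(-36118 + 3*√2021)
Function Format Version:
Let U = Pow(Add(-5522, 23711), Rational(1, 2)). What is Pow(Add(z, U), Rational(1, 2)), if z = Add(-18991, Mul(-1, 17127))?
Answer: Pow(Add(-36118, Mul(3, Pow(2021, Rational(1, 2)))), Rational(1, 2)) ≈ Mul(189.69, I)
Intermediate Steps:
U = Mul(3, Pow(2021, Rational(1, 2))) (U = Pow(18189, Rational(1, 2)) = Mul(3, Pow(2021, Rational(1, 2))) ≈ 134.87)
z = -36118 (z = Add(-18991, -17127) = -36118)
Pow(Add(z, U), Rational(1, 2)) = Pow(Add(-36118, Mul(3, Pow(2021, Rational(1, 2)))), Rational(1, 2))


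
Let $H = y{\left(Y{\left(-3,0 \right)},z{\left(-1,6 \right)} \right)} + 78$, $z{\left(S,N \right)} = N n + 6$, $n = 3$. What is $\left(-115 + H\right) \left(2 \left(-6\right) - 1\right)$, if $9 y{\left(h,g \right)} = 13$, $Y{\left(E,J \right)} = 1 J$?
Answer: $\frac{4160}{9} \approx 462.22$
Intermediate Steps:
$z{\left(S,N \right)} = 6 + 3 N$ ($z{\left(S,N \right)} = N 3 + 6 = 3 N + 6 = 6 + 3 N$)
$Y{\left(E,J \right)} = J$
$y{\left(h,g \right)} = \frac{13}{9}$ ($y{\left(h,g \right)} = \frac{1}{9} \cdot 13 = \frac{13}{9}$)
$H = \frac{715}{9}$ ($H = \frac{13}{9} + 78 = \frac{715}{9} \approx 79.444$)
$\left(-115 + H\right) \left(2 \left(-6\right) - 1\right) = \left(-115 + \frac{715}{9}\right) \left(2 \left(-6\right) - 1\right) = - \frac{320 \left(-12 - 1\right)}{9} = \left(- \frac{320}{9}\right) \left(-13\right) = \frac{4160}{9}$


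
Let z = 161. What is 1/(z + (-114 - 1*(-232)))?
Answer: 1/279 ≈ 0.0035842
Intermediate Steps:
1/(z + (-114 - 1*(-232))) = 1/(161 + (-114 - 1*(-232))) = 1/(161 + (-114 + 232)) = 1/(161 + 118) = 1/279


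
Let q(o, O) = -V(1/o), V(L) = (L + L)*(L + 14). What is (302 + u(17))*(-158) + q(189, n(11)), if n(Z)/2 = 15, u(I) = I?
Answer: -1800415136/35721 ≈ -50402.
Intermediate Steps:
n(Z) = 30 (n(Z) = 2*15 = 30)
V(L) = 2*L*(14 + L) (V(L) = (2*L)*(14 + L) = 2*L*(14 + L))
q(o, O) = -2*(14 + 1/o)/o
(302 + u(17))*(-158) + q(189, n(11)) = (302 + 17)*(-158) + 2*(-1 - 14*189)/189**2 = 319*(-158) + 2*(1/35721)*(-1 - 2646) = -50402 + 2*(1/35721)*(-2647) = -50402 - 5294/35721 = -1800415136/35721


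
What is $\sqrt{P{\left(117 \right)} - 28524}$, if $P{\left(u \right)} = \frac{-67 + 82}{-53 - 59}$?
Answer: $\frac{3 i \sqrt{2484769}}{28} \approx 168.89 i$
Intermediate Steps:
$P{\left(u \right)} = - \frac{15}{112}$ ($P{\left(u \right)} = \frac{15}{-112} = 15 \left(- \frac{1}{112}\right) = - \frac{15}{112}$)
$\sqrt{P{\left(117 \right)} - 28524} = \sqrt{- \frac{15}{112} - 28524} = \sqrt{- \frac{3194703}{112}} = \frac{3 i \sqrt{2484769}}{28}$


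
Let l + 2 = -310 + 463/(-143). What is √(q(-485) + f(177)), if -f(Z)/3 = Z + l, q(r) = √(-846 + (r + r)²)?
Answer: √(8480472 + 20449*√940054)/143 ≈ 37.206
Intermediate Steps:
l = -45079/143 (l = -2 + (-310 + 463/(-143)) = -2 + (-310 + 463*(-1/143)) = -2 + (-310 - 463/143) = -2 - 44793/143 = -45079/143 ≈ -315.24)
q(r) = √(-846 + 4*r²) (q(r) = √(-846 + (2*r)²) = √(-846 + 4*r²))
f(Z) = 135237/143 - 3*Z (f(Z) = -3*(Z - 45079/143) = -3*(-45079/143 + Z) = 135237/143 - 3*Z)
√(q(-485) + f(177)) = √(√(-846 + 4*(-485)²) + (135237/143 - 3*177)) = √(√(-846 + 4*235225) + (135237/143 - 531)) = √(√(-846 + 940900) + 59304/143) = √(√940054 + 59304/143) = √(59304/143 + √940054)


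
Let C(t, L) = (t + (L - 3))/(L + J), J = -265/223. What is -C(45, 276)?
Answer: -70914/61283 ≈ -1.1572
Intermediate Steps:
J = -265/223 (J = -265*1/223 = -265/223 ≈ -1.1883)
C(t, L) = (-3 + L + t)/(-265/223 + L) (C(t, L) = (t + (L - 3))/(L - 265/223) = (t + (-3 + L))/(-265/223 + L) = (-3 + L + t)/(-265/223 + L))
-C(45, 276) = -223*(-3 + 276 + 45)/(-265 + 223*276) = -223*318/(-265 + 61548) = -223*318/61283 = -1*70914/61283 = -70914/61283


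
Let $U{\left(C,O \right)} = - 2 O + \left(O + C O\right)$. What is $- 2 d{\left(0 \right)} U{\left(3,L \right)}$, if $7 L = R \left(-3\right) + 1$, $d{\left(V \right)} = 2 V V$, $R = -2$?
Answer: $0$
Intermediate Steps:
$d{\left(V \right)} = 2 V^{2}$
$L = 1$ ($L = \frac{\left(-2\right) \left(-3\right) + 1}{7} = \frac{6 + 1}{7} = \frac{1}{7} \cdot 7 = 1$)
$U{\left(C,O \right)} = - O + C O$
$- 2 d{\left(0 \right)} U{\left(3,L \right)} = - 2 \cdot 2 \cdot 0^{2} \cdot 1 \left(-1 + 3\right) = - 2 \cdot 2 \cdot 0 \cdot 1 \cdot 2 = \left(-2\right) 0 \cdot 2 = 0 \cdot 2 = 0$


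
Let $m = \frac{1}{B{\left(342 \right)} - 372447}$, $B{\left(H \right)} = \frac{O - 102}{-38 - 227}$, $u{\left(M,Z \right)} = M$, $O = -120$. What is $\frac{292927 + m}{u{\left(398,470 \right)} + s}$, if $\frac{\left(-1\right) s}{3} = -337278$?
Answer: $\frac{14455688648863}{49952754893028} \approx 0.28939$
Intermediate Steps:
$s = 1011834$ ($s = \left(-3\right) \left(-337278\right) = 1011834$)
$B{\left(H \right)} = \frac{222}{265}$ ($B{\left(H \right)} = \frac{-120 - 102}{-38 - 227} = - \frac{222}{-265} = \left(-222\right) \left(- \frac{1}{265}\right) = \frac{222}{265}$)
$m = - \frac{265}{98698233}$ ($m = \frac{1}{\frac{222}{265} - 372447} = \frac{1}{- \frac{98698233}{265}} = - \frac{265}{98698233} \approx -2.685 \cdot 10^{-6}$)
$\frac{292927 + m}{u{\left(398,470 \right)} + s} = \frac{292927 - \frac{265}{98698233}}{398 + 1011834} = \frac{28911377297726}{98698233 \cdot 1012232} = \frac{28911377297726}{98698233} \cdot \frac{1}{1012232} = \frac{14455688648863}{49952754893028}$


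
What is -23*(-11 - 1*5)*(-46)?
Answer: -16928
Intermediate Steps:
-23*(-11 - 1*5)*(-46) = -23*(-11 - 5)*(-46) = -23*(-16)*(-46) = 368*(-46) = -16928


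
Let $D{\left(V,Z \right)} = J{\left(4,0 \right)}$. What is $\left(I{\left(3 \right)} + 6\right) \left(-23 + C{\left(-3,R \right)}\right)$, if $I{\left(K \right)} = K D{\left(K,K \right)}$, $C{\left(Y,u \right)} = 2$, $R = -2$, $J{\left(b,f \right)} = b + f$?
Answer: $-378$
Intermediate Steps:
$D{\left(V,Z \right)} = 4$ ($D{\left(V,Z \right)} = 4 + 0 = 4$)
$I{\left(K \right)} = 4 K$ ($I{\left(K \right)} = K 4 = 4 K$)
$\left(I{\left(3 \right)} + 6\right) \left(-23 + C{\left(-3,R \right)}\right) = \left(4 \cdot 3 + 6\right) \left(-23 + 2\right) = \left(12 + 6\right) \left(-21\right) = 18 \left(-21\right) = -378$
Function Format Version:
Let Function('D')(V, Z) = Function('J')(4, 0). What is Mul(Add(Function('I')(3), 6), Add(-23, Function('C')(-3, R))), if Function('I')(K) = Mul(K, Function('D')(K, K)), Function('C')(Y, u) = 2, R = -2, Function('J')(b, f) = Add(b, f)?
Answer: -378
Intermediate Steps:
Function('D')(V, Z) = 4 (Function('D')(V, Z) = Add(4, 0) = 4)
Function('I')(K) = Mul(4, K) (Function('I')(K) = Mul(K, 4) = Mul(4, K))
Mul(Add(Function('I')(3), 6), Add(-23, Function('C')(-3, R))) = Mul(Add(Mul(4, 3), 6), Add(-23, 2)) = Mul(Add(12, 6), -21) = Mul(18, -21) = -378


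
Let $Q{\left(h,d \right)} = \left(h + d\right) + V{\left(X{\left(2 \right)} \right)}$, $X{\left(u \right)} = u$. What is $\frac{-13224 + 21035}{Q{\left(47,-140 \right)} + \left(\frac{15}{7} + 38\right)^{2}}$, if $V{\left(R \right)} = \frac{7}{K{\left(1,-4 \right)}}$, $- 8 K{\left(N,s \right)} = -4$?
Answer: $\frac{382739}{75090} \approx 5.0971$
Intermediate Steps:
$K{\left(N,s \right)} = \frac{1}{2}$ ($K{\left(N,s \right)} = \left(- \frac{1}{8}\right) \left(-4\right) = \frac{1}{2}$)
$V{\left(R \right)} = 14$ ($V{\left(R \right)} = 7 \frac{1}{\frac{1}{2}} = 7 \cdot 2 = 14$)
$Q{\left(h,d \right)} = 14 + d + h$ ($Q{\left(h,d \right)} = \left(h + d\right) + 14 = \left(d + h\right) + 14 = 14 + d + h$)
$\frac{-13224 + 21035}{Q{\left(47,-140 \right)} + \left(\frac{15}{7} + 38\right)^{2}} = \frac{-13224 + 21035}{\left(14 - 140 + 47\right) + \left(\frac{15}{7} + 38\right)^{2}} = \frac{7811}{-79 + \left(15 \cdot \frac{1}{7} + 38\right)^{2}} = \frac{7811}{-79 + \left(\frac{15}{7} + 38\right)^{2}} = \frac{7811}{-79 + \left(\frac{281}{7}\right)^{2}} = \frac{7811}{-79 + \frac{78961}{49}} = \frac{7811}{\frac{75090}{49}} = 7811 \cdot \frac{49}{75090} = \frac{382739}{75090}$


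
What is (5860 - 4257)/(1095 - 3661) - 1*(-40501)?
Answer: 103923963/2566 ≈ 40500.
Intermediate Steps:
(5860 - 4257)/(1095 - 3661) - 1*(-40501) = 1603/(-2566) + 40501 = 1603*(-1/2566) + 40501 = -1603/2566 + 40501 = 103923963/2566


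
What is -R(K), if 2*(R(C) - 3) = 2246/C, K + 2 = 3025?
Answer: -10192/3023 ≈ -3.3715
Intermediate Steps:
K = 3023 (K = -2 + 3025 = 3023)
R(C) = 3 + 1123/C (R(C) = 3 + (2246/C)/2 = 3 + 1123/C)
-R(K) = -(3 + 1123/3023) = -1*10192/3023 = -10192/3023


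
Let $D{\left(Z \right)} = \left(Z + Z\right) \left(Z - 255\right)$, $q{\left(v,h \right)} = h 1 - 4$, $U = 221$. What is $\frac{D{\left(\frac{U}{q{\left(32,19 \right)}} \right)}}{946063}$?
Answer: $- \frac{1592968}{212864175} \approx -0.0074835$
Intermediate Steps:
$q{\left(v,h \right)} = -4 + h$ ($q{\left(v,h \right)} = h - 4 = -4 + h$)
$D{\left(Z \right)} = 2 Z \left(-255 + Z\right)$
$\frac{D{\left(\frac{U}{q{\left(32,19 \right)}} \right)}}{946063} = \frac{2 \frac{221}{-4 + 19} \left(-255 + \frac{221}{-4 + 19}\right)}{946063} = 2 \cdot \frac{221}{15} \left(-255 + \frac{221}{15}\right) \frac{1}{946063} = 2 \cdot \frac{221}{15} \left(- \frac{3604}{15}\right) \frac{1}{946063} = \left(- \frac{1592968}{225}\right) \frac{1}{946063} = - \frac{1592968}{212864175}$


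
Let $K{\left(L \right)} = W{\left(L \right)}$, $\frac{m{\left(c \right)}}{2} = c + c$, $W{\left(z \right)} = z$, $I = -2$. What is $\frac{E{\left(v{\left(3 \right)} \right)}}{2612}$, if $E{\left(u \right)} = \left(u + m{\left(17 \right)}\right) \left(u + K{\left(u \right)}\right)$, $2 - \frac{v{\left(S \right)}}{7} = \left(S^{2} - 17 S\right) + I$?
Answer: $\frac{62790}{653} \approx 96.156$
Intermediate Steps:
$m{\left(c \right)} = 4 c$ ($m{\left(c \right)} = 2 \left(c + c\right) = 2 \cdot 2 c = 4 c$)
$K{\left(L \right)} = L$
$v{\left(S \right)} = 28 - 7 S^{2} + 119 S$ ($v{\left(S \right)} = 14 - 7 \left(\left(S^{2} - 17 S\right) - 2\right) = 14 - 7 \left(-2 + S^{2} - 17 S\right) = 14 + \left(14 - 7 S^{2} + 119 S\right) = 28 - 7 S^{2} + 119 S$)
$E{\left(u \right)} = 2 u \left(68 + u\right)$ ($E{\left(u \right)} = \left(u + 4 \cdot 17\right) \left(u + u\right) = \left(u + 68\right) 2 u = \left(68 + u\right) 2 u = 2 u \left(68 + u\right)$)
$\frac{E{\left(v{\left(3 \right)} \right)}}{2612} = \frac{2 \left(28 - 7 \cdot 3^{2} + 119 \cdot 3\right) \left(68 + \left(28 - 7 \cdot 3^{2} + 119 \cdot 3\right)\right)}{2612} = 2 \left(28 - 63 + 357\right) \left(68 + \left(28 - 63 + 357\right)\right) \frac{1}{2612} = 2 \cdot 322 \left(68 + 322\right) \frac{1}{2612} = 2 \cdot 322 \cdot 390 \cdot \frac{1}{2612} = 251160 \cdot \frac{1}{2612} = \frac{62790}{653}$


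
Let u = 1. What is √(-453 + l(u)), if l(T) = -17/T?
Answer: I*√470 ≈ 21.679*I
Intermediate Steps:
√(-453 + l(u)) = √(-453 - 17/1) = √(-453 - 17*1) = √(-453 - 17) = √(-470) = I*√470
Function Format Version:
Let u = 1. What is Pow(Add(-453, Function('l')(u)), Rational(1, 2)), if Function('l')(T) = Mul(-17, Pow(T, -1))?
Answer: Mul(I, Pow(470, Rational(1, 2))) ≈ Mul(21.679, I)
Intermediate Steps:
Pow(Add(-453, Function('l')(u)), Rational(1, 2)) = Pow(Add(-453, Mul(-17, Pow(1, -1))), Rational(1, 2)) = Pow(Add(-453, Mul(-17, 1)), Rational(1, 2)) = Pow(Add(-453, -17), Rational(1, 2)) = Pow(-470, Rational(1, 2)) = Mul(I, Pow(470, Rational(1, 2)))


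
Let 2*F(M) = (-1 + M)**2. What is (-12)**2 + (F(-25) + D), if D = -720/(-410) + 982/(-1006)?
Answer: 9956371/20623 ≈ 482.78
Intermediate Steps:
D = 16085/20623 (D = -720*(-1/410) + 982*(-1/1006) = 72/41 - 491/503 = 16085/20623 ≈ 0.77995)
F(M) = (-1 + M)**2/2
(-12)**2 + (F(-25) + D) = (-12)**2 + ((-1 - 25)**2/2 + 16085/20623) = 144 + ((1/2)*(-26)**2 + 16085/20623) = 144 + ((1/2)*676 + 16085/20623) = 144 + (338 + 16085/20623) = 144 + 6986659/20623 = 9956371/20623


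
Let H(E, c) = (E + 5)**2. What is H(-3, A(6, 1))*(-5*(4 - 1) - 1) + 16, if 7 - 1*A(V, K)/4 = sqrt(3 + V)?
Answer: -48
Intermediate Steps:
A(V, K) = 28 - 4*sqrt(3 + V)
H(E, c) = (5 + E)**2
H(-3, A(6, 1))*(-5*(4 - 1) - 1) + 16 = (5 - 3)**2*(-5*(4 - 1) - 1) + 16 = 2**2*(-5*3 - 1) + 16 = 4*(-5*3 - 1) + 16 = 4*(-15 - 1) + 16 = 4*(-16) + 16 = -64 + 16 = -48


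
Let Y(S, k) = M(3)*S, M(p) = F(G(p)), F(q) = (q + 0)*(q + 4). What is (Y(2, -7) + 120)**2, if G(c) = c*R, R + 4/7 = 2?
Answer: 87609600/2401 ≈ 36489.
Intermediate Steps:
R = 10/7 (R = -4/7 + 2 = 10/7 ≈ 1.4286)
G(c) = 10*c/7 (G(c) = c*(10/7) = 10*c/7)
F(q) = q*(4 + q)
M(p) = 10*p*(4 + 10*p/7)/7 (M(p) = (10*p/7)*(4 + 10*p/7) = 10*p*(4 + 10*p/7)/7)
Y(S, k) = 1740*S/49 (Y(S, k) = ((20/49)*3*(14 + 5*3))*S = ((20/49)*3*(14 + 15))*S = ((20/49)*3*29)*S = 1740*S/49)
(Y(2, -7) + 120)**2 = ((1740/49)*2 + 120)**2 = (3480/49 + 120)**2 = (9360/49)**2 = 87609600/2401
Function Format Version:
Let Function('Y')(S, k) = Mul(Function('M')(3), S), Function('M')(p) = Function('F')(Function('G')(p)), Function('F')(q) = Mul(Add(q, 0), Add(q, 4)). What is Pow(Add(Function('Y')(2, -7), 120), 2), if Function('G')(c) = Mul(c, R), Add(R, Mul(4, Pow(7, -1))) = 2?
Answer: Rational(87609600, 2401) ≈ 36489.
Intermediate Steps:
R = Rational(10, 7) (R = Add(Rational(-4, 7), 2) = Rational(10, 7) ≈ 1.4286)
Function('G')(c) = Mul(Rational(10, 7), c) (Function('G')(c) = Mul(c, Rational(10, 7)) = Mul(Rational(10, 7), c))
Function('F')(q) = Mul(q, Add(4, q))
Function('M')(p) = Mul(Rational(10, 7), p, Add(4, Mul(Rational(10, 7), p))) (Function('M')(p) = Mul(Mul(Rational(10, 7), p), Add(4, Mul(Rational(10, 7), p))) = Mul(Rational(10, 7), p, Add(4, Mul(Rational(10, 7), p))))
Function('Y')(S, k) = Mul(Rational(1740, 49), S) (Function('Y')(S, k) = Mul(Mul(Rational(20, 49), 3, Add(14, Mul(5, 3))), S) = Mul(Mul(Rational(20, 49), 3, Add(14, 15)), S) = Mul(Mul(Rational(20, 49), 3, 29), S) = Mul(Rational(1740, 49), S))
Pow(Add(Function('Y')(2, -7), 120), 2) = Pow(Add(Mul(Rational(1740, 49), 2), 120), 2) = Pow(Add(Rational(3480, 49), 120), 2) = Pow(Rational(9360, 49), 2) = Rational(87609600, 2401)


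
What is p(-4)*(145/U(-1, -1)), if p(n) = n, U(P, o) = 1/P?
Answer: 580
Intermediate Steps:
p(-4)*(145/U(-1, -1)) = -580/(1/(-1)) = -580/(-1) = -580*(-1) = -4*(-145) = 580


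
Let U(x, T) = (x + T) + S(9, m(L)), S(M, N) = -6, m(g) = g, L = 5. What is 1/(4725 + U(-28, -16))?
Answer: 1/4675 ≈ 0.00021390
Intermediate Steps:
U(x, T) = -6 + T + x (U(x, T) = (x + T) - 6 = (T + x) - 6 = -6 + T + x)
1/(4725 + U(-28, -16)) = 1/(4725 + (-6 - 16 - 28)) = 1/(4725 - 50) = 1/4675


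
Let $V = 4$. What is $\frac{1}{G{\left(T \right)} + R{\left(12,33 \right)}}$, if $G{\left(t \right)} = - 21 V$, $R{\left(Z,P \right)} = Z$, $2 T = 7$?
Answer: $- \frac{1}{72} \approx -0.013889$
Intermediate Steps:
$T = \frac{7}{2}$ ($T = \frac{1}{2} \cdot 7 = \frac{7}{2} \approx 3.5$)
$G{\left(t \right)} = -84$ ($G{\left(t \right)} = \left(-21\right) 4 = -84$)
$\frac{1}{G{\left(T \right)} + R{\left(12,33 \right)}} = \frac{1}{-84 + 12} = \frac{1}{-72} = - \frac{1}{72}$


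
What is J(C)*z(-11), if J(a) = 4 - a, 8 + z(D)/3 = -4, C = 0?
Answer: -144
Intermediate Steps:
z(D) = -36 (z(D) = -24 + 3*(-4) = -24 - 12 = -36)
J(C)*z(-11) = (4 - 1*0)*(-36) = (4 + 0)*(-36) = 4*(-36) = -144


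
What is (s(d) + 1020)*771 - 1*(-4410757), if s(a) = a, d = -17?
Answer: 5184070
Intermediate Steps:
(s(d) + 1020)*771 - 1*(-4410757) = (-17 + 1020)*771 - 1*(-4410757) = 1003*771 + 4410757 = 773313 + 4410757 = 5184070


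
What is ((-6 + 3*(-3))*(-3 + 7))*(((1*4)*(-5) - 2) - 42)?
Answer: 3840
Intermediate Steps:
((-6 + 3*(-3))*(-3 + 7))*(((1*4)*(-5) - 2) - 42) = ((-6 - 9)*4)*((4*(-5) - 2) - 42) = (-15*4)*((-20 - 2) - 42) = -60*(-22 - 42) = -60*(-64) = 3840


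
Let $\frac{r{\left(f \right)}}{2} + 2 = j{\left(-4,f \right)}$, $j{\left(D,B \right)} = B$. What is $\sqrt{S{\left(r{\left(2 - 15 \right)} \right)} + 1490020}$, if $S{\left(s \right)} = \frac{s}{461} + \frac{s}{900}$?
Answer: $\frac{\sqrt{284994467555370}}{13830} \approx 1220.7$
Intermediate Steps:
$r{\left(f \right)} = -4 + 2 f$
$S{\left(s \right)} = \frac{1361 s}{414900}$ ($S{\left(s \right)} = s \frac{1}{461} + s \frac{1}{900} = \frac{s}{461} + \frac{s}{900} = \frac{1361 s}{414900}$)
$\sqrt{S{\left(r{\left(2 - 15 \right)} \right)} + 1490020} = \sqrt{\frac{1361 \left(-4 + 2 \left(2 - 15\right)\right)}{414900} + 1490020} = \sqrt{\frac{1361 \left(-4 + 2 \left(-13\right)\right)}{414900} + 1490020} = \sqrt{\frac{1361 \left(-4 - 26\right)}{414900} + 1490020} = \sqrt{\frac{1361}{414900} \left(-30\right) + 1490020} = \sqrt{- \frac{1361}{13830} + 1490020} = \sqrt{\frac{20606975239}{13830}} = \frac{\sqrt{284994467555370}}{13830}$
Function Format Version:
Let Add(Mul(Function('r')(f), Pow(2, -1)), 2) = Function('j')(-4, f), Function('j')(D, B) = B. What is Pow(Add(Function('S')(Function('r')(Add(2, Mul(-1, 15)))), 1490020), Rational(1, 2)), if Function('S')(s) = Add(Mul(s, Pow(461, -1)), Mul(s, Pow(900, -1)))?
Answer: Mul(Rational(1, 13830), Pow(284994467555370, Rational(1, 2))) ≈ 1220.7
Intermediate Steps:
Function('r')(f) = Add(-4, Mul(2, f))
Function('S')(s) = Mul(Rational(1361, 414900), s) (Function('S')(s) = Add(Mul(s, Rational(1, 461)), Mul(s, Rational(1, 900))) = Add(Mul(Rational(1, 461), s), Mul(Rational(1, 900), s)) = Mul(Rational(1361, 414900), s))
Pow(Add(Function('S')(Function('r')(Add(2, Mul(-1, 15)))), 1490020), Rational(1, 2)) = Pow(Add(Mul(Rational(1361, 414900), Add(-4, Mul(2, Add(2, Mul(-1, 15))))), 1490020), Rational(1, 2)) = Pow(Add(Mul(Rational(1361, 414900), Add(-4, Mul(2, Add(2, -15)))), 1490020), Rational(1, 2)) = Pow(Add(Mul(Rational(1361, 414900), Add(-4, Mul(2, -13))), 1490020), Rational(1, 2)) = Pow(Add(Mul(Rational(1361, 414900), Add(-4, -26)), 1490020), Rational(1, 2)) = Pow(Add(Mul(Rational(1361, 414900), -30), 1490020), Rational(1, 2)) = Pow(Add(Rational(-1361, 13830), 1490020), Rational(1, 2)) = Pow(Rational(20606975239, 13830), Rational(1, 2)) = Mul(Rational(1, 13830), Pow(284994467555370, Rational(1, 2)))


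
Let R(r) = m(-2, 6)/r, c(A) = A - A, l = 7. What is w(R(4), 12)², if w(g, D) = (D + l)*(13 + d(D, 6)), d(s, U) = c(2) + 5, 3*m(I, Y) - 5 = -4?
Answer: 116964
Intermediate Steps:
m(I, Y) = ⅓ (m(I, Y) = 5/3 + (⅓)*(-4) = 5/3 - 4/3 = ⅓)
c(A) = 0
d(s, U) = 5 (d(s, U) = 0 + 5 = 5)
R(r) = 1/(3*r)
w(g, D) = 126 + 18*D (w(g, D) = (D + 7)*(13 + 5) = (7 + D)*18 = 126 + 18*D)
w(R(4), 12)² = (126 + 18*12)² = (126 + 216)² = 342² = 116964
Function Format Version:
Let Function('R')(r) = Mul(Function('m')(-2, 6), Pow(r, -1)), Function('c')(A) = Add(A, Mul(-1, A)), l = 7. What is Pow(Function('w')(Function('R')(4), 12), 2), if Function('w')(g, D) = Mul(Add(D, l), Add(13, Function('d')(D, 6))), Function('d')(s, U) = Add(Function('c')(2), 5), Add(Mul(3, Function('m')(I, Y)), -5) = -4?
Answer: 116964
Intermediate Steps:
Function('m')(I, Y) = Rational(1, 3) (Function('m')(I, Y) = Add(Rational(5, 3), Mul(Rational(1, 3), -4)) = Add(Rational(5, 3), Rational(-4, 3)) = Rational(1, 3))
Function('c')(A) = 0
Function('d')(s, U) = 5 (Function('d')(s, U) = Add(0, 5) = 5)
Function('R')(r) = Mul(Rational(1, 3), Pow(r, -1))
Function('w')(g, D) = Add(126, Mul(18, D)) (Function('w')(g, D) = Mul(Add(D, 7), Add(13, 5)) = Mul(Add(7, D), 18) = Add(126, Mul(18, D)))
Pow(Function('w')(Function('R')(4), 12), 2) = Pow(Add(126, Mul(18, 12)), 2) = Pow(Add(126, 216), 2) = Pow(342, 2) = 116964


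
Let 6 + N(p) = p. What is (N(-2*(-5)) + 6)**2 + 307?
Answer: 407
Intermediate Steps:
N(p) = -6 + p
(N(-2*(-5)) + 6)**2 + 307 = ((-6 - 2*(-5)) + 6)**2 + 307 = ((-6 + 10) + 6)**2 + 307 = (4 + 6)**2 + 307 = 10**2 + 307 = 100 + 307 = 407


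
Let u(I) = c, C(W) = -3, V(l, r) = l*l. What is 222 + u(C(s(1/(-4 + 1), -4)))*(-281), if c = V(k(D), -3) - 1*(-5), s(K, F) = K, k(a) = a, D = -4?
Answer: -5679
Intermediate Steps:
V(l, r) = l**2
c = 21 (c = (-4)**2 - 1*(-5) = 16 + 5 = 21)
u(I) = 21
222 + u(C(s(1/(-4 + 1), -4)))*(-281) = 222 + 21*(-281) = 222 - 5901 = -5679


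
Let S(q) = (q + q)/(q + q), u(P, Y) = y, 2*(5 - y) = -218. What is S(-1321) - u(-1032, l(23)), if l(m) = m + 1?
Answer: -113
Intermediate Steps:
l(m) = 1 + m
y = 114 (y = 5 - ½*(-218) = 5 + 109 = 114)
u(P, Y) = 114
S(q) = 1 (S(q) = (2*q)/((2*q)) = (2*q)*(1/(2*q)) = 1)
S(-1321) - u(-1032, l(23)) = 1 - 1*114 = 1 - 114 = -113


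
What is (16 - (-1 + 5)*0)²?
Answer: 256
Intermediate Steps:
(16 - (-1 + 5)*0)² = (16 - 4*0)² = (16 - 1*0)² = (16 + 0)² = 16² = 256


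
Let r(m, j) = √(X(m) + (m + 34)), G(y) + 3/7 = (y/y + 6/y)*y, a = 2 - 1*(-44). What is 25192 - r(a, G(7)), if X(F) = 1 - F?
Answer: 25192 - √35 ≈ 25186.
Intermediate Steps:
a = 46 (a = 2 + 44 = 46)
G(y) = -3/7 + y*(1 + 6/y) (G(y) = -3/7 + (y/y + 6/y)*y = -3/7 + (1 + 6/y)*y = -3/7 + y*(1 + 6/y))
r(m, j) = √35 (r(m, j) = √((1 - m) + (m + 34)) = √((1 - m) + (34 + m)) = √35)
25192 - r(a, G(7)) = 25192 - √35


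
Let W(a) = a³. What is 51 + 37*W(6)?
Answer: 8043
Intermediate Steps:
51 + 37*W(6) = 51 + 37*6³ = 51 + 37*216 = 51 + 7992 = 8043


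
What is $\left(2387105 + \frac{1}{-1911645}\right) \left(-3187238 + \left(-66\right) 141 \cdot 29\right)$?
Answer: $- \frac{15775829985813693088}{1911645} \approx -8.2525 \cdot 10^{12}$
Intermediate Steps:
$\left(2387105 + \frac{1}{-1911645}\right) \left(-3187238 + \left(-66\right) 141 \cdot 29\right) = \left(2387105 - \frac{1}{1911645}\right) \left(-3187238 - 269874\right) = \frac{4563297337724 \left(-3187238 - 269874\right)}{1911645} = \frac{4563297337724}{1911645} \left(-3457112\right) = - \frac{15775829985813693088}{1911645}$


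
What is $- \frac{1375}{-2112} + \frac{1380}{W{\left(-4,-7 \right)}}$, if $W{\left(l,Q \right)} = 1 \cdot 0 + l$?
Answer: $- \frac{66115}{192} \approx -344.35$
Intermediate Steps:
$W{\left(l,Q \right)} = l$ ($W{\left(l,Q \right)} = 0 + l = l$)
$- \frac{1375}{-2112} + \frac{1380}{W{\left(-4,-7 \right)}} = - \frac{1375}{-2112} + \frac{1380}{-4} = \left(-1375\right) \left(- \frac{1}{2112}\right) + 1380 \left(- \frac{1}{4}\right) = \frac{125}{192} - 345 = - \frac{66115}{192}$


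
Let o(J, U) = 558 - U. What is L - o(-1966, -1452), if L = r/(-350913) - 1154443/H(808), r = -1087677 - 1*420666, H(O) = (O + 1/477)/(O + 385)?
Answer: -76934343862126726/45082611907 ≈ -1.7065e+6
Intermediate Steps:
H(O) = (1/477 + O)/(385 + O) (H(O) = (O + 1/477)/(385 + O) = (1/477 + O)/(385 + O))
r = -1508343 (r = -1087677 - 420666 = -1508343)
L = -76843727812193656/45082611907 (L = -1508343/(-350913) - 1154443*(385 + 808)/(1/477 + 808) = -1508343*(-1/350913) - 1154443/((385417/477)/1193) = 502781/116971 - 1154443/((1/1193)*(385417/477)) = 502781/116971 - 1154443/385417/569061 = 502781/116971 - 1154443*569061/385417 = 502781/116971 - 656948488023/385417 = -76843727812193656/45082611907 ≈ -1.7045e+6)
L - o(-1966, -1452) = -76843727812193656/45082611907 - (558 - 1*(-1452)) = -76843727812193656/45082611907 - (558 + 1452) = -76843727812193656/45082611907 - 1*2010 = -76843727812193656/45082611907 - 2010 = -76934343862126726/45082611907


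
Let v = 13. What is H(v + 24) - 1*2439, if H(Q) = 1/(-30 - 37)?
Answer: -163414/67 ≈ -2439.0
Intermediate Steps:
H(Q) = -1/67 (H(Q) = 1/(-67) = -1/67)
H(v + 24) - 1*2439 = -1/67 - 1*2439 = -1/67 - 2439 = -163414/67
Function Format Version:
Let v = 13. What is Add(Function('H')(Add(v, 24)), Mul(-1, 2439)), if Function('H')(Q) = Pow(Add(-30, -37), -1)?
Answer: Rational(-163414, 67) ≈ -2439.0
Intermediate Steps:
Function('H')(Q) = Rational(-1, 67) (Function('H')(Q) = Pow(-67, -1) = Rational(-1, 67))
Add(Function('H')(Add(v, 24)), Mul(-1, 2439)) = Add(Rational(-1, 67), Mul(-1, 2439)) = Add(Rational(-1, 67), -2439) = Rational(-163414, 67)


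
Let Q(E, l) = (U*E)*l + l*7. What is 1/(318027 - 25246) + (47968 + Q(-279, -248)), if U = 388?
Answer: 7873679796569/292781 ≈ 2.6893e+7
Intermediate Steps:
Q(E, l) = 7*l + 388*E*l (Q(E, l) = (388*E)*l + l*7 = 388*E*l + 7*l = 7*l + 388*E*l)
1/(318027 - 25246) + (47968 + Q(-279, -248)) = 1/(318027 - 25246) + (47968 - 248*(7 + 388*(-279))) = 1/292781 + (47968 - 248*(7 - 108252)) = 1/292781 + (47968 - 248*(-108245)) = 1/292781 + (47968 + 26844760) = 1/292781 + 26892728 = 7873679796569/292781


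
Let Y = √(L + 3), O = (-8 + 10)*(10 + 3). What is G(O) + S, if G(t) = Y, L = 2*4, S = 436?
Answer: 436 + √11 ≈ 439.32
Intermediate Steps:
L = 8
O = 26 (O = 2*13 = 26)
Y = √11 (Y = √(8 + 3) = √11 ≈ 3.3166)
G(t) = √11
G(O) + S = √11 + 436 = 436 + √11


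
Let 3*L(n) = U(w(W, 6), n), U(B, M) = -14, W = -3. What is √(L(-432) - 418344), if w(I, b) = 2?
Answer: I*√3765138/3 ≈ 646.8*I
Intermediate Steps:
L(n) = -14/3 (L(n) = (⅓)*(-14) = -14/3)
√(L(-432) - 418344) = √(-14/3 - 418344) = √(-1255046/3) = I*√3765138/3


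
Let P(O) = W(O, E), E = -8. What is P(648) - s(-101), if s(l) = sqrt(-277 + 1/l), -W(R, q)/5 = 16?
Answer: -80 - I*sqrt(2825778)/101 ≈ -80.0 - 16.644*I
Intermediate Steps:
W(R, q) = -80 (W(R, q) = -5*16 = -80)
P(O) = -80
P(648) - s(-101) = -80 - sqrt(-277 + 1/(-101)) = -80 - sqrt(-277 - 1/101) = -80 - sqrt(-27978/101) = -80 - I*sqrt(2825778)/101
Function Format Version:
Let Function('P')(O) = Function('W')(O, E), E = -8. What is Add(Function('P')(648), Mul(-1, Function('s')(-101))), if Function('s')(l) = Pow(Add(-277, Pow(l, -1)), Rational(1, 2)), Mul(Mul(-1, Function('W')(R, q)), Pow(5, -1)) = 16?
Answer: Add(-80, Mul(Rational(-1, 101), I, Pow(2825778, Rational(1, 2)))) ≈ Add(-80.000, Mul(-16.644, I))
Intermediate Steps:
Function('W')(R, q) = -80 (Function('W')(R, q) = Mul(-5, 16) = -80)
Function('P')(O) = -80
Add(Function('P')(648), Mul(-1, Function('s')(-101))) = Add(-80, Mul(-1, Pow(Add(-277, Pow(-101, -1)), Rational(1, 2)))) = Add(-80, Mul(-1, Pow(Add(-277, Rational(-1, 101)), Rational(1, 2)))) = Add(-80, Mul(-1, Pow(Rational(-27978, 101), Rational(1, 2)))) = Add(-80, Mul(-1, Mul(Rational(1, 101), I, Pow(2825778, Rational(1, 2))))) = Add(-80, Mul(Rational(-1, 101), I, Pow(2825778, Rational(1, 2))))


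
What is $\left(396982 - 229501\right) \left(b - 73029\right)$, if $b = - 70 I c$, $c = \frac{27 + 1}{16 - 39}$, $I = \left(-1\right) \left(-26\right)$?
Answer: $- \frac{272777477067}{23} \approx -1.186 \cdot 10^{10}$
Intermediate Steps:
$I = 26$
$c = - \frac{28}{23}$ ($c = \frac{28}{-23} = 28 \left(- \frac{1}{23}\right) = - \frac{28}{23} \approx -1.2174$)
$b = \frac{50960}{23}$ ($b = \left(-70\right) 26 \left(- \frac{28}{23}\right) = \left(-1820\right) \left(- \frac{28}{23}\right) = \frac{50960}{23} \approx 2215.7$)
$\left(396982 - 229501\right) \left(b - 73029\right) = \left(396982 - 229501\right) \left(\frac{50960}{23} - 73029\right) = 167481 \left(- \frac{1628707}{23}\right) = - \frac{272777477067}{23}$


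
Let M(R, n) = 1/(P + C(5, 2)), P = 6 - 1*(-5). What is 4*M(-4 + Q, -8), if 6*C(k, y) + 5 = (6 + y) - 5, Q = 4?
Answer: 3/8 ≈ 0.37500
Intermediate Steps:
P = 11 (P = 6 + 5 = 11)
C(k, y) = -⅔ + y/6 (C(k, y) = -⅚ + ((6 + y) - 5)/6 = -⅚ + (1 + y)/6 = -⅚ + (⅙ + y/6) = -⅔ + y/6)
M(R, n) = 3/32 (M(R, n) = 1/(11 + (-⅔ + (⅙)*2)) = 1/(11 + (-⅔ + ⅓)) = 1/(11 - ⅓) = 1/(32/3) = 3/32)
4*M(-4 + Q, -8) = 4*(3/32) = 3/8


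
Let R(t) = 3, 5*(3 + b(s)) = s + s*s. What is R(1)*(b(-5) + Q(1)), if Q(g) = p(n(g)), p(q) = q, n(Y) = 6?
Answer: 21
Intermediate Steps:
b(s) = -3 + s/5 + s²/5 (b(s) = -3 + (s + s*s)/5 = -3 + (s + s²)/5 = -3 + (s/5 + s²/5) = -3 + s/5 + s²/5)
Q(g) = 6
R(1)*(b(-5) + Q(1)) = 3*((-3 + (⅕)*(-5) + (⅕)*(-5)²) + 6) = 3*((-3 - 1 + (⅕)*25) + 6) = 3*((-3 - 1 + 5) + 6) = 3*(1 + 6) = 3*7 = 21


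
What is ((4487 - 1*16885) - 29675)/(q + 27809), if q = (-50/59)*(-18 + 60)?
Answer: -2482307/1638631 ≈ -1.5149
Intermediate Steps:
q = -2100/59 (q = -50*1/59*42 = -50/59*42 = -2100/59 ≈ -35.593)
((4487 - 1*16885) - 29675)/(q + 27809) = ((4487 - 1*16885) - 29675)/(-2100/59 + 27809) = ((4487 - 16885) - 29675)/(1638631/59) = (-12398 - 29675)*(59/1638631) = -42073*59/1638631 = -2482307/1638631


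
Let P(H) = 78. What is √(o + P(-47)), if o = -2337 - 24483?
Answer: I*√26742 ≈ 163.53*I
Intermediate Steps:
o = -26820
√(o + P(-47)) = √(-26820 + 78) = √(-26742) = I*√26742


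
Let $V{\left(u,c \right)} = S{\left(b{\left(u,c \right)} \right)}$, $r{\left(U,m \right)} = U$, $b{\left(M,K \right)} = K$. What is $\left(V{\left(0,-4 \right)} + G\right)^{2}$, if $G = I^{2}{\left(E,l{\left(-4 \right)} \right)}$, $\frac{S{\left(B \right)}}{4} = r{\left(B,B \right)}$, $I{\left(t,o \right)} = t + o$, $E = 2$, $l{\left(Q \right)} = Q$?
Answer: $144$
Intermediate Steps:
$I{\left(t,o \right)} = o + t$
$S{\left(B \right)} = 4 B$
$V{\left(u,c \right)} = 4 c$
$G = 4$ ($G = \left(-4 + 2\right)^{2} = \left(-2\right)^{2} = 4$)
$\left(V{\left(0,-4 \right)} + G\right)^{2} = \left(4 \left(-4\right) + 4\right)^{2} = \left(-16 + 4\right)^{2} = \left(-12\right)^{2} = 144$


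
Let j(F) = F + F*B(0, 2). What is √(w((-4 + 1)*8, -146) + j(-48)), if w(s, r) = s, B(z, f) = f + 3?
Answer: 2*I*√78 ≈ 17.664*I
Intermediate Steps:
B(z, f) = 3 + f
j(F) = 6*F (j(F) = F + F*(3 + 2) = F + F*5 = F + 5*F = 6*F)
√(w((-4 + 1)*8, -146) + j(-48)) = √((-4 + 1)*8 + 6*(-48)) = √(-3*8 - 288) = √(-24 - 288) = √(-312) = 2*I*√78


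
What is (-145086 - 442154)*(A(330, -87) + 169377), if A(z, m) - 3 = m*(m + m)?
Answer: -108356350320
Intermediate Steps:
A(z, m) = 3 + 2*m² (A(z, m) = 3 + m*(m + m) = 3 + m*(2*m) = 3 + 2*m²)
(-145086 - 442154)*(A(330, -87) + 169377) = (-145086 - 442154)*((3 + 2*(-87)²) + 169377) = -587240*((3 + 2*7569) + 169377) = -587240*((3 + 15138) + 169377) = -587240*(15141 + 169377) = -587240*184518 = -108356350320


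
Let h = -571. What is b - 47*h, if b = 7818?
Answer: 34655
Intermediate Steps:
b - 47*h = 7818 - 47*(-571) = 7818 + 26837 = 34655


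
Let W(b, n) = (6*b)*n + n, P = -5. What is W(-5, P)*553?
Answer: 80185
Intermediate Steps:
W(b, n) = n + 6*b*n (W(b, n) = 6*b*n + n = n + 6*b*n)
W(-5, P)*553 = -5*(1 + 6*(-5))*553 = -5*(1 - 30)*553 = -5*(-29)*553 = 145*553 = 80185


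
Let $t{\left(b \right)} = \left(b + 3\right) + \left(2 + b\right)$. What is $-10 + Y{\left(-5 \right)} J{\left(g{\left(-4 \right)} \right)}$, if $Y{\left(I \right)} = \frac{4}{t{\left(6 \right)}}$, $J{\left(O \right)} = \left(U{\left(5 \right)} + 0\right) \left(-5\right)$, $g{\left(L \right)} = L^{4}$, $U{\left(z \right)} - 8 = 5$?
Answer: $- \frac{430}{17} \approx -25.294$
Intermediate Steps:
$U{\left(z \right)} = 13$ ($U{\left(z \right)} = 8 + 5 = 13$)
$t{\left(b \right)} = 5 + 2 b$ ($t{\left(b \right)} = \left(3 + b\right) + \left(2 + b\right) = 5 + 2 b$)
$J{\left(O \right)} = -65$ ($J{\left(O \right)} = \left(13 + 0\right) \left(-5\right) = 13 \left(-5\right) = -65$)
$Y{\left(I \right)} = \frac{4}{17}$ ($Y{\left(I \right)} = \frac{4}{5 + 2 \cdot 6} = \frac{4}{5 + 12} = \frac{4}{17}$)
$-10 + Y{\left(-5 \right)} J{\left(g{\left(-4 \right)} \right)} = -10 + \frac{4}{17} \left(-65\right) = -10 - \frac{260}{17} = - \frac{430}{17}$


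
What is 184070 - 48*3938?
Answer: -4954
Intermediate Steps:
184070 - 48*3938 = 184070 - 1*189024 = 184070 - 189024 = -4954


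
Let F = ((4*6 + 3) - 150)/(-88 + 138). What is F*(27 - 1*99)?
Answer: 4428/25 ≈ 177.12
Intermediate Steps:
F = -123/50 (F = ((24 + 3) - 150)/50 = (27 - 150)*(1/50) = -123*1/50 = -123/50 ≈ -2.4600)
F*(27 - 1*99) = -123*(27 - 1*99)/50 = -123*(27 - 99)/50 = -123/50*(-72) = 4428/25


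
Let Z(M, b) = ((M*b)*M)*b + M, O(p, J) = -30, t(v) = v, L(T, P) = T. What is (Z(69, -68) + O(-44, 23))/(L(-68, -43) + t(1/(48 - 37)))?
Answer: -80721311/249 ≈ -3.2418e+5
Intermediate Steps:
Z(M, b) = M + M²*b² (Z(M, b) = (b*M²)*b + M = M²*b² + M = M + M²*b²)
(Z(69, -68) + O(-44, 23))/(L(-68, -43) + t(1/(48 - 37))) = (69*(1 + 69*(-68)²) - 30)/(-68 + 1/(48 - 37)) = (69*(1 + 69*4624) - 30)/(-68 + 1/11) = (69*(1 + 319056) - 30)/(-68 + 1/11) = (69*319057 - 30)/(-747/11) = (22014933 - 30)*(-11/747) = 22014903*(-11/747) = -80721311/249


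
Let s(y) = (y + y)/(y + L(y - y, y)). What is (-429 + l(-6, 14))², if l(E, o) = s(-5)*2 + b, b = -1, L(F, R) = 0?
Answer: 181476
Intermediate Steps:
s(y) = 2 (s(y) = (y + y)/(y + 0) = (2*y)/y = 2)
l(E, o) = 3 (l(E, o) = 2*2 - 1 = 4 - 1 = 3)
(-429 + l(-6, 14))² = (-429 + 3)² = (-426)² = 181476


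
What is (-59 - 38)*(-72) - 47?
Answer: 6937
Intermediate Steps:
(-59 - 38)*(-72) - 47 = -97*(-72) - 47 = 6984 - 47 = 6937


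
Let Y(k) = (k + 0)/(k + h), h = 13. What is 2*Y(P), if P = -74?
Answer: 148/61 ≈ 2.4262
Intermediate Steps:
Y(k) = k/(13 + k) (Y(k) = (k + 0)/(k + 13) = k/(13 + k))
2*Y(P) = 2*(-74/(13 - 74)) = 2*(-74/(-61)) = 2*(-74*(-1/61)) = 2*(74/61) = 148/61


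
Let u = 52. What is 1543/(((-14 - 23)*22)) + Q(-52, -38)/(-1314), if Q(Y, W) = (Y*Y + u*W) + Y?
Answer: -1288883/534798 ≈ -2.4100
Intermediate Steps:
Q(Y, W) = Y + Y² + 52*W (Q(Y, W) = (Y*Y + 52*W) + Y = (Y² + 52*W) + Y = Y + Y² + 52*W)
1543/(((-14 - 23)*22)) + Q(-52, -38)/(-1314) = 1543/(((-14 - 23)*22)) + (-52 + (-52)² + 52*(-38))/(-1314) = 1543/((-37*22)) + (-52 + 2704 - 1976)*(-1/1314) = 1543/(-814) + 676*(-1/1314) = 1543*(-1/814) - 338/657 = -1543/814 - 338/657 = -1288883/534798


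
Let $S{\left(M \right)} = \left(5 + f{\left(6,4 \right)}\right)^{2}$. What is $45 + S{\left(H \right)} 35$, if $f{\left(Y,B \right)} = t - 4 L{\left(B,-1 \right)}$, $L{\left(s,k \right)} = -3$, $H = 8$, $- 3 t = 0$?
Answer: $10160$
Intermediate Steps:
$t = 0$ ($t = \left(- \frac{1}{3}\right) 0 = 0$)
$f{\left(Y,B \right)} = 12$ ($f{\left(Y,B \right)} = 0 - -12 = 0 + 12 = 12$)
$S{\left(M \right)} = 289$ ($S{\left(M \right)} = \left(5 + 12\right)^{2} = 17^{2} = 289$)
$45 + S{\left(H \right)} 35 = 45 + 289 \cdot 35 = 45 + 10115 = 10160$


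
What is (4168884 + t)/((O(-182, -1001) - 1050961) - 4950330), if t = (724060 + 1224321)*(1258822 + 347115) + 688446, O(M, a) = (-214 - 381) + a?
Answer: -184057764431/353111 ≈ -5.2125e+5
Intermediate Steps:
O(M, a) = -595 + a
t = 3128977826443 (t = 1948381*1605937 + 688446 = 3128977137997 + 688446 = 3128977826443)
(4168884 + t)/((O(-182, -1001) - 1050961) - 4950330) = (4168884 + 3128977826443)/(((-595 - 1001) - 1050961) - 4950330) = 3128981995327/((-1596 - 1050961) - 4950330) = 3128981995327/(-1052557 - 4950330) = 3128981995327/(-6002887) = 3128981995327*(-1/6002887) = -184057764431/353111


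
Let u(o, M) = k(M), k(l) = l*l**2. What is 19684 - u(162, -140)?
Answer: 2763684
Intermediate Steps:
k(l) = l**3
u(o, M) = M**3
19684 - u(162, -140) = 19684 - 1*(-140)**3 = 19684 - 1*(-2744000) = 19684 + 2744000 = 2763684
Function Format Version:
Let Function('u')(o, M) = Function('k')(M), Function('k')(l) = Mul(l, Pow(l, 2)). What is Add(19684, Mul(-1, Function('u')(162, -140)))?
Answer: 2763684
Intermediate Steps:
Function('k')(l) = Pow(l, 3)
Function('u')(o, M) = Pow(M, 3)
Add(19684, Mul(-1, Function('u')(162, -140))) = Add(19684, Mul(-1, Pow(-140, 3))) = Add(19684, Mul(-1, -2744000)) = Add(19684, 2744000) = 2763684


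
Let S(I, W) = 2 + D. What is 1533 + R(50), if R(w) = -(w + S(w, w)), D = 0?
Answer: 1481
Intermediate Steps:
S(I, W) = 2 (S(I, W) = 2 + 0 = 2)
R(w) = -2 - w (R(w) = -(w + 2) = -(2 + w) = -2 - w)
1533 + R(50) = 1533 + (-2 - 1*50) = 1533 + (-2 - 50) = 1533 - 52 = 1481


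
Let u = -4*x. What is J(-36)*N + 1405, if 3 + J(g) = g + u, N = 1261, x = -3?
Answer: -32642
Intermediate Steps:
u = 12 (u = -4*(-3) = 12)
J(g) = 9 + g (J(g) = -3 + (g + 12) = -3 + (12 + g) = 9 + g)
J(-36)*N + 1405 = (9 - 36)*1261 + 1405 = -27*1261 + 1405 = -34047 + 1405 = -32642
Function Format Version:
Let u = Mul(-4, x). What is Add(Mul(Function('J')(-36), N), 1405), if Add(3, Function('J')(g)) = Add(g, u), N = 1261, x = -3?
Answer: -32642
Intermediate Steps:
u = 12 (u = Mul(-4, -3) = 12)
Function('J')(g) = Add(9, g) (Function('J')(g) = Add(-3, Add(g, 12)) = Add(-3, Add(12, g)) = Add(9, g))
Add(Mul(Function('J')(-36), N), 1405) = Add(Mul(Add(9, -36), 1261), 1405) = Add(Mul(-27, 1261), 1405) = Add(-34047, 1405) = -32642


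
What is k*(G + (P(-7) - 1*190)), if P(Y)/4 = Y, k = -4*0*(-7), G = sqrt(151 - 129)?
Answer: 0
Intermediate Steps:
G = sqrt(22) ≈ 4.6904
k = 0 (k = 0*(-7) = 0)
P(Y) = 4*Y
k*(G + (P(-7) - 1*190)) = 0*(sqrt(22) + (4*(-7) - 1*190)) = 0*(sqrt(22) + (-28 - 190)) = 0*(sqrt(22) - 218) = 0*(-218 + sqrt(22)) = 0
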